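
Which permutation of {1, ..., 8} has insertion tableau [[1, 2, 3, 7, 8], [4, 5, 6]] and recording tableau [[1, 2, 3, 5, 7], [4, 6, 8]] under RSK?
Reverse the RSK construction: for i from n down to 1, find the cell of Q containing i, remove the entry at that cell from P, and reverse-bump it up through P; the value ejected from row 1 is w(i).

Step i=8: Q has 8 at row 2, column 3; remove 6 from row 2 of P and reverse-bump: 6 enters row 1 and ejects 3. So w(8) = 3. P is now [[1, 2, 6, 7, 8], [4, 5]].
Step i=7: Q has 7 at row 1, column 5; remove that cell from P, ejecting 8. So w(7) = 8. P is now [[1, 2, 6, 7], [4, 5]].
Step i=6: Q has 6 at row 2, column 2; remove 5 from row 2 of P and reverse-bump: 5 enters row 1 and ejects 2. So w(6) = 2. P is now [[1, 5, 6, 7], [4]].
Step i=5: Q has 5 at row 1, column 4; remove that cell from P, ejecting 7. So w(5) = 7. P is now [[1, 5, 6], [4]].
Step i=4: Q has 4 at row 2, column 1; remove 4 from row 2 of P and reverse-bump: 4 enters row 1 and ejects 1. So w(4) = 1. P is now [[4, 5, 6]].
Step i=3: Q has 3 at row 1, column 3; remove that cell from P, ejecting 6. So w(3) = 6. P is now [[4, 5]].
Step i=2: Q has 2 at row 1, column 2; remove that cell from P, ejecting 5. So w(2) = 5. P is now [[4]].
Step i=1: Q has 1 at row 1, column 1; remove that cell from P, ejecting 4. So w(1) = 4. P is now [].

So w = 4 5 6 1 7 2 8 3.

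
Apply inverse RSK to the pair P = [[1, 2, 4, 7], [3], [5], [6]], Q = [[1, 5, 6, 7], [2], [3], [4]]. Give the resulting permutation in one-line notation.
6 5 3 1 2 4 7

Reverse the RSK construction: for i from n down to 1, find the cell of Q containing i, remove the entry at that cell from P, and reverse-bump it up through P; the value ejected from row 1 is w(i).

Step i=7: Q has 7 at row 1, column 4; remove that cell from P, ejecting 7. So w(7) = 7. P is now [[1, 2, 4], [3], [5], [6]].
Step i=6: Q has 6 at row 1, column 3; remove that cell from P, ejecting 4. So w(6) = 4. P is now [[1, 2], [3], [5], [6]].
Step i=5: Q has 5 at row 1, column 2; remove that cell from P, ejecting 2. So w(5) = 2. P is now [[1], [3], [5], [6]].
Step i=4: Q has 4 at row 4, column 1; remove 6 from row 4 of P and reverse-bump: 6 enters row 3 and ejects 5; 5 enters row 2 and ejects 3; 3 enters row 1 and ejects 1. So w(4) = 1. P is now [[3], [5], [6]].
Step i=3: Q has 3 at row 3, column 1; remove 6 from row 3 of P and reverse-bump: 6 enters row 2 and ejects 5; 5 enters row 1 and ejects 3. So w(3) = 3. P is now [[5], [6]].
Step i=2: Q has 2 at row 2, column 1; remove 6 from row 2 of P and reverse-bump: 6 enters row 1 and ejects 5. So w(2) = 5. P is now [[6]].
Step i=1: Q has 1 at row 1, column 1; remove that cell from P, ejecting 6. So w(1) = 6. P is now [].

So w = 6 5 3 1 2 4 7.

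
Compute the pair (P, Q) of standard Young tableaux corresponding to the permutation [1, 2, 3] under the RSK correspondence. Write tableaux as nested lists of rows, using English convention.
P = [[1, 2, 3]], Q = [[1, 2, 3]]

Insert each entry of the permutation into P by Schensted row insertion, recording in Q the position of each new cell.

After inserting 1: P = [[1]].
After inserting 2: P = [[1, 2]].
After inserting 3: P = [[1, 2, 3]].

So P = [[1, 2, 3]], Q = [[1, 2, 3]].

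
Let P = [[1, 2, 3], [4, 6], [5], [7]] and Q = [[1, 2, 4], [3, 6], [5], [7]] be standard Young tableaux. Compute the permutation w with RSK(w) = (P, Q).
Reverse the RSK construction: for i from n down to 1, find the cell of Q containing i, remove the entry at that cell from P, and reverse-bump it up through P; the value ejected from row 1 is w(i).

Step i=7: Q has 7 at row 4, column 1; remove 7 from row 4 of P and reverse-bump: 7 enters row 3 and ejects 5; 5 enters row 2 and ejects 4; 4 enters row 1 and ejects 3. So w(7) = 3. P is now [[1, 2, 4], [5, 6], [7]].
Step i=6: Q has 6 at row 2, column 2; remove 6 from row 2 of P and reverse-bump: 6 enters row 1 and ejects 4. So w(6) = 4. P is now [[1, 2, 6], [5], [7]].
Step i=5: Q has 5 at row 3, column 1; remove 7 from row 3 of P and reverse-bump: 7 enters row 2 and ejects 5; 5 enters row 1 and ejects 2. So w(5) = 2. P is now [[1, 5, 6], [7]].
Step i=4: Q has 4 at row 1, column 3; remove that cell from P, ejecting 6. So w(4) = 6. P is now [[1, 5], [7]].
Step i=3: Q has 3 at row 2, column 1; remove 7 from row 2 of P and reverse-bump: 7 enters row 1 and ejects 5. So w(3) = 5. P is now [[1, 7]].
Step i=2: Q has 2 at row 1, column 2; remove that cell from P, ejecting 7. So w(2) = 7. P is now [[1]].
Step i=1: Q has 1 at row 1, column 1; remove that cell from P, ejecting 1. So w(1) = 1. P is now [].

So w = 1 7 5 6 2 4 3.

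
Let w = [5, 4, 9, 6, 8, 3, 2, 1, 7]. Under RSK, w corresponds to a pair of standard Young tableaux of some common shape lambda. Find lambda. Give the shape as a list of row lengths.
[3, 2, 2, 1, 1]

Row-insert each entry into an empty tableau.

After inserting 5: P = [[5]].
After inserting 4: P = [[4], [5]].
After inserting 9: P = [[4, 9], [5]].
After inserting 6: P = [[4, 6], [5, 9]].
After inserting 8: P = [[4, 6, 8], [5, 9]].
After inserting 3: P = [[3, 6, 8], [4, 9], [5]].
After inserting 2: P = [[2, 6, 8], [3, 9], [4], [5]].
After inserting 1: P = [[1, 6, 8], [2, 9], [3], [4], [5]].
After inserting 7: P = [[1, 6, 7], [2, 8], [3, 9], [4], [5]].

The final insertion tableau P = [[1, 6, 7], [2, 8], [3, 9], [4], [5]] has shape [3, 2, 2, 1, 1].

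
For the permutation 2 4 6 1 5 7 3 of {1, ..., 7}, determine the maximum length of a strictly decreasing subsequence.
3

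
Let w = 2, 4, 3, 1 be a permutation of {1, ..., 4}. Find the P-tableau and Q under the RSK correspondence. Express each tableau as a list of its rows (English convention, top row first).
P = [[1, 3], [2], [4]], Q = [[1, 2], [3], [4]]

Insert each entry of the permutation into P by Schensted row insertion, recording in Q the position of each new cell.

After inserting 2: P = [[2]].
After inserting 4: P = [[2, 4]].
After inserting 3: P = [[2, 3], [4]].
After inserting 1: P = [[1, 3], [2], [4]].

So P = [[1, 3], [2], [4]], Q = [[1, 2], [3], [4]].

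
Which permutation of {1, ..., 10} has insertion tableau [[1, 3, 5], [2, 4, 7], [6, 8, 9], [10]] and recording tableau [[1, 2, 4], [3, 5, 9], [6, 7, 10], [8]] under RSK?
6 8 2 10 9 1 4 3 7 5

Reverse the RSK construction: for i from n down to 1, find the cell of Q containing i, remove the entry at that cell from P, and reverse-bump it up through P; the value ejected from row 1 is w(i).

Step i=10: Q has 10 at row 3, column 3; remove 9 from row 3 of P and reverse-bump: 9 enters row 2 and ejects 7; 7 enters row 1 and ejects 5. So w(10) = 5. P is now [[1, 3, 7], [2, 4, 9], [6, 8], [10]].
Step i=9: Q has 9 at row 2, column 3; remove 9 from row 2 of P and reverse-bump: 9 enters row 1 and ejects 7. So w(9) = 7. P is now [[1, 3, 9], [2, 4], [6, 8], [10]].
Step i=8: Q has 8 at row 4, column 1; remove 10 from row 4 of P and reverse-bump: 10 enters row 3 and ejects 8; 8 enters row 2 and ejects 4; 4 enters row 1 and ejects 3. So w(8) = 3. P is now [[1, 4, 9], [2, 8], [6, 10]].
Step i=7: Q has 7 at row 3, column 2; remove 10 from row 3 of P and reverse-bump: 10 enters row 2 and ejects 8; 8 enters row 1 and ejects 4. So w(7) = 4. P is now [[1, 8, 9], [2, 10], [6]].
Step i=6: Q has 6 at row 3, column 1; remove 6 from row 3 of P and reverse-bump: 6 enters row 2 and ejects 2; 2 enters row 1 and ejects 1. So w(6) = 1. P is now [[2, 8, 9], [6, 10]].
Step i=5: Q has 5 at row 2, column 2; remove 10 from row 2 of P and reverse-bump: 10 enters row 1 and ejects 9. So w(5) = 9. P is now [[2, 8, 10], [6]].
Step i=4: Q has 4 at row 1, column 3; remove that cell from P, ejecting 10. So w(4) = 10. P is now [[2, 8], [6]].
Step i=3: Q has 3 at row 2, column 1; remove 6 from row 2 of P and reverse-bump: 6 enters row 1 and ejects 2. So w(3) = 2. P is now [[6, 8]].
Step i=2: Q has 2 at row 1, column 2; remove that cell from P, ejecting 8. So w(2) = 8. P is now [[6]].
Step i=1: Q has 1 at row 1, column 1; remove that cell from P, ejecting 6. So w(1) = 6. P is now [].

So w = 6 8 2 10 9 1 4 3 7 5.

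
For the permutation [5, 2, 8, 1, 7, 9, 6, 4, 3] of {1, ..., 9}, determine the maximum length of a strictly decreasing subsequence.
5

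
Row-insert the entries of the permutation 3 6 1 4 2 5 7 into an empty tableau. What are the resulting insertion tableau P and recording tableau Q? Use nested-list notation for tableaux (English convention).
P = [[1, 2, 5, 7], [3, 4], [6]], Q = [[1, 2, 6, 7], [3, 4], [5]]

Insert each entry of the permutation into P by Schensted row insertion, recording in Q the position of each new cell.

Insert 3: appended to row 1. P = [[3]].
Insert 6: appended to row 1. P = [[3, 6]].
Insert 1: 1 bumps 3 from row 1; 3 starts row 2. P = [[1, 6], [3]].
Insert 4: 4 bumps 6 from row 1; 6 appends to row 2. P = [[1, 4], [3, 6]].
Insert 2: 2 bumps 4 from row 1; 4 bumps 6 from row 2; 6 starts row 3. P = [[1, 2], [3, 4], [6]].
Insert 5: appended to row 1. P = [[1, 2, 5], [3, 4], [6]].
Insert 7: appended to row 1. P = [[1, 2, 5, 7], [3, 4], [6]].

So P = [[1, 2, 5, 7], [3, 4], [6]], Q = [[1, 2, 6, 7], [3, 4], [5]].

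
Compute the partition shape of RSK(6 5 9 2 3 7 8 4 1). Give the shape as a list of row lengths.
[4, 2, 2, 1]

Row-insert each entry into an empty tableau.

After inserting 6: P = [[6]].
After inserting 5: P = [[5], [6]].
After inserting 9: P = [[5, 9], [6]].
After inserting 2: P = [[2, 9], [5], [6]].
After inserting 3: P = [[2, 3], [5, 9], [6]].
After inserting 7: P = [[2, 3, 7], [5, 9], [6]].
After inserting 8: P = [[2, 3, 7, 8], [5, 9], [6]].
After inserting 4: P = [[2, 3, 4, 8], [5, 7], [6, 9]].
After inserting 1: P = [[1, 3, 4, 8], [2, 7], [5, 9], [6]].

The final insertion tableau P = [[1, 3, 4, 8], [2, 7], [5, 9], [6]] has shape [4, 2, 2, 1].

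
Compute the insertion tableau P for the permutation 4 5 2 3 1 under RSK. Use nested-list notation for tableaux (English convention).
P = [[1, 3], [2, 5], [4]]

Insert 4: appended to row 1. P = [[4]].
Insert 5: appended to row 1. P = [[4, 5]].
Insert 2: 2 bumps 4 from row 1; 4 starts row 2. P = [[2, 5], [4]].
Insert 3: 3 bumps 5 from row 1; 5 appends to row 2. P = [[2, 3], [4, 5]].
Insert 1: 1 bumps 2 from row 1; 2 bumps 4 from row 2; 4 starts row 3. P = [[1, 3], [2, 5], [4]].

So P = [[1, 3], [2, 5], [4]].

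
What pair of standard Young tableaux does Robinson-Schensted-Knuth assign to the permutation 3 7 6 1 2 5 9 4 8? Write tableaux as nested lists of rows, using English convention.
Insert each entry of the permutation into P by Schensted row insertion, recording in Q the position of each new cell.

Insert 3: appended to row 1. P = [[3]].
Insert 7: appended to row 1. P = [[3, 7]].
Insert 6: 6 bumps 7 from row 1; 7 starts row 2. P = [[3, 6], [7]].
Insert 1: 1 bumps 3 from row 1; 3 bumps 7 from row 2; 7 starts row 3. P = [[1, 6], [3], [7]].
Insert 2: 2 bumps 6 from row 1; 6 appends to row 2. P = [[1, 2], [3, 6], [7]].
Insert 5: appended to row 1. P = [[1, 2, 5], [3, 6], [7]].
Insert 9: appended to row 1. P = [[1, 2, 5, 9], [3, 6], [7]].
Insert 4: 4 bumps 5 from row 1; 5 bumps 6 from row 2; 6 bumps 7 from row 3; 7 starts row 4. P = [[1, 2, 4, 9], [3, 5], [6], [7]].
Insert 8: 8 bumps 9 from row 1; 9 appends to row 2. P = [[1, 2, 4, 8], [3, 5, 9], [6], [7]].

So P = [[1, 2, 4, 8], [3, 5, 9], [6], [7]], Q = [[1, 2, 6, 7], [3, 5, 9], [4], [8]].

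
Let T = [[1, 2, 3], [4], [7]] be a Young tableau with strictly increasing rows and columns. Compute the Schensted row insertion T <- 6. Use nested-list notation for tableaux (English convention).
6 is larger than every entry of row 1, so it is appended to row 1. The new tableau is [[1, 2, 3, 6], [4], [7]].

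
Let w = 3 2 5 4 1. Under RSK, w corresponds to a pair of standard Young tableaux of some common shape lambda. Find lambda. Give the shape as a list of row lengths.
[2, 2, 1]

Row-insert each entry into an empty tableau.

After inserting 3: P = [[3]].
After inserting 2: P = [[2], [3]].
After inserting 5: P = [[2, 5], [3]].
After inserting 4: P = [[2, 4], [3, 5]].
After inserting 1: P = [[1, 4], [2, 5], [3]].

The final insertion tableau P = [[1, 4], [2, 5], [3]] has shape [2, 2, 1].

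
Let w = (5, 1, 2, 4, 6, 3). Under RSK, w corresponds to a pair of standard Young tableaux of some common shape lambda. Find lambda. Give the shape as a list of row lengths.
[4, 1, 1]

RSK row insertion gives P = [[1, 2, 3, 6], [4], [5]], which has shape [4, 1, 1].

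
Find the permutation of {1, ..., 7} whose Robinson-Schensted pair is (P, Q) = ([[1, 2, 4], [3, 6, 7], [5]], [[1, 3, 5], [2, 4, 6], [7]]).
Reverse the RSK construction: for i from n down to 1, find the cell of Q containing i, remove the entry at that cell from P, and reverse-bump it up through P; the value ejected from row 1 is w(i).

Step i=7: Q has 7 at row 3, column 1; remove 5 from row 3 of P and reverse-bump: 5 enters row 2 and ejects 3; 3 enters row 1 and ejects 2. So w(7) = 2. P is now [[1, 3, 4], [5, 6, 7]].
Step i=6: Q has 6 at row 2, column 3; remove 7 from row 2 of P and reverse-bump: 7 enters row 1 and ejects 4. So w(6) = 4. P is now [[1, 3, 7], [5, 6]].
Step i=5: Q has 5 at row 1, column 3; remove that cell from P, ejecting 7. So w(5) = 7. P is now [[1, 3], [5, 6]].
Step i=4: Q has 4 at row 2, column 2; remove 6 from row 2 of P and reverse-bump: 6 enters row 1 and ejects 3. So w(4) = 3. P is now [[1, 6], [5]].
Step i=3: Q has 3 at row 1, column 2; remove that cell from P, ejecting 6. So w(3) = 6. P is now [[1], [5]].
Step i=2: Q has 2 at row 2, column 1; remove 5 from row 2 of P and reverse-bump: 5 enters row 1 and ejects 1. So w(2) = 1. P is now [[5]].
Step i=1: Q has 1 at row 1, column 1; remove that cell from P, ejecting 5. So w(1) = 5. P is now [].

So w = 5 1 6 3 7 4 2.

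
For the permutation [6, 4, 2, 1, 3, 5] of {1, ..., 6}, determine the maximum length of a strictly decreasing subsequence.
4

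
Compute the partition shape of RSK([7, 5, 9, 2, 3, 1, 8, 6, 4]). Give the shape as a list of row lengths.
Row-insert each entry into an empty tableau.

After inserting 7: P = [[7]].
After inserting 5: P = [[5], [7]].
After inserting 9: P = [[5, 9], [7]].
After inserting 2: P = [[2, 9], [5], [7]].
After inserting 3: P = [[2, 3], [5, 9], [7]].
After inserting 1: P = [[1, 3], [2, 9], [5], [7]].
After inserting 8: P = [[1, 3, 8], [2, 9], [5], [7]].
After inserting 6: P = [[1, 3, 6], [2, 8], [5, 9], [7]].
After inserting 4: P = [[1, 3, 4], [2, 6], [5, 8], [7, 9]].

The final insertion tableau P = [[1, 3, 4], [2, 6], [5, 8], [7, 9]] has shape [3, 2, 2, 2].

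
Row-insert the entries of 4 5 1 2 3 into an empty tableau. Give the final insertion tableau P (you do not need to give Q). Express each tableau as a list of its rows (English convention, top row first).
P = [[1, 2, 3], [4, 5]]

After inserting 4: P = [[4]].
After inserting 5: P = [[4, 5]].
After inserting 1: P = [[1, 5], [4]].
After inserting 2: P = [[1, 2], [4, 5]].
After inserting 3: P = [[1, 2, 3], [4, 5]].

So P = [[1, 2, 3], [4, 5]].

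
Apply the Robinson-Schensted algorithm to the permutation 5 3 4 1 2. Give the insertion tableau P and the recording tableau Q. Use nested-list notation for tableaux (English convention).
Insert each entry of the permutation into P by Schensted row insertion, recording in Q the position of each new cell.

Insert 5: appended to row 1. P = [[5]].
Insert 3: 3 bumps 5 from row 1; 5 starts row 2. P = [[3], [5]].
Insert 4: appended to row 1. P = [[3, 4], [5]].
Insert 1: 1 bumps 3 from row 1; 3 bumps 5 from row 2; 5 starts row 3. P = [[1, 4], [3], [5]].
Insert 2: 2 bumps 4 from row 1; 4 appends to row 2. P = [[1, 2], [3, 4], [5]].

So P = [[1, 2], [3, 4], [5]], Q = [[1, 3], [2, 5], [4]].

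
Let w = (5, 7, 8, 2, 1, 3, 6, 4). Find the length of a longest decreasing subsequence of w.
3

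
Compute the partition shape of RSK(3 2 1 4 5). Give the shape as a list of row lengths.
RSK row insertion gives P = [[1, 4, 5], [2], [3]], which has shape [3, 1, 1].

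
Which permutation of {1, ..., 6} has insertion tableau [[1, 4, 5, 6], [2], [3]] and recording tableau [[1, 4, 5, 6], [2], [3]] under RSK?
3 2 1 4 5 6

Reverse the RSK construction: for i from n down to 1, find the cell of Q containing i, remove the entry at that cell from P, and reverse-bump it up through P; the value ejected from row 1 is w(i).

Step i=6: Q has 6 at row 1, column 4; remove that cell from P, ejecting 6. So w(6) = 6. P is now [[1, 4, 5], [2], [3]].
Step i=5: Q has 5 at row 1, column 3; remove that cell from P, ejecting 5. So w(5) = 5. P is now [[1, 4], [2], [3]].
Step i=4: Q has 4 at row 1, column 2; remove that cell from P, ejecting 4. So w(4) = 4. P is now [[1], [2], [3]].
Step i=3: Q has 3 at row 3, column 1; remove 3 from row 3 of P and reverse-bump: 3 enters row 2 and ejects 2; 2 enters row 1 and ejects 1. So w(3) = 1. P is now [[2], [3]].
Step i=2: Q has 2 at row 2, column 1; remove 3 from row 2 of P and reverse-bump: 3 enters row 1 and ejects 2. So w(2) = 2. P is now [[3]].
Step i=1: Q has 1 at row 1, column 1; remove that cell from P, ejecting 3. So w(1) = 3. P is now [].

So w = 3 2 1 4 5 6.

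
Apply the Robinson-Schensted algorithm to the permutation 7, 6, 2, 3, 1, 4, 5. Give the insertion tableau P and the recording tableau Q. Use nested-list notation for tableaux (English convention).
P = [[1, 3, 4, 5], [2], [6], [7]], Q = [[1, 4, 6, 7], [2], [3], [5]]

Insert each entry of the permutation into P by Schensted row insertion, recording in Q the position of each new cell.

Insert 7: appended to row 1. P = [[7]].
Insert 6: 6 bumps 7 from row 1; 7 starts row 2. P = [[6], [7]].
Insert 2: 2 bumps 6 from row 1; 6 bumps 7 from row 2; 7 starts row 3. P = [[2], [6], [7]].
Insert 3: appended to row 1. P = [[2, 3], [6], [7]].
Insert 1: 1 bumps 2 from row 1; 2 bumps 6 from row 2; 6 bumps 7 from row 3; 7 starts row 4. P = [[1, 3], [2], [6], [7]].
Insert 4: appended to row 1. P = [[1, 3, 4], [2], [6], [7]].
Insert 5: appended to row 1. P = [[1, 3, 4, 5], [2], [6], [7]].

So P = [[1, 3, 4, 5], [2], [6], [7]], Q = [[1, 4, 6, 7], [2], [3], [5]].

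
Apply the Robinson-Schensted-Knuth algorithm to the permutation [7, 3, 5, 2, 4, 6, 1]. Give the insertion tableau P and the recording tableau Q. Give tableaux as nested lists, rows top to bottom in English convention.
P = [[1, 4, 6], [2, 5], [3], [7]], Q = [[1, 3, 6], [2, 5], [4], [7]]

Insert each entry of the permutation into P by Schensted row insertion, recording in Q the position of each new cell.

Insert 7: appended to row 1. P = [[7]].
Insert 3: 3 bumps 7 from row 1; 7 starts row 2. P = [[3], [7]].
Insert 5: appended to row 1. P = [[3, 5], [7]].
Insert 2: 2 bumps 3 from row 1; 3 bumps 7 from row 2; 7 starts row 3. P = [[2, 5], [3], [7]].
Insert 4: 4 bumps 5 from row 1; 5 appends to row 2. P = [[2, 4], [3, 5], [7]].
Insert 6: appended to row 1. P = [[2, 4, 6], [3, 5], [7]].
Insert 1: 1 bumps 2 from row 1; 2 bumps 3 from row 2; 3 bumps 7 from row 3; 7 starts row 4. P = [[1, 4, 6], [2, 5], [3], [7]].

So P = [[1, 4, 6], [2, 5], [3], [7]], Q = [[1, 3, 6], [2, 5], [4], [7]].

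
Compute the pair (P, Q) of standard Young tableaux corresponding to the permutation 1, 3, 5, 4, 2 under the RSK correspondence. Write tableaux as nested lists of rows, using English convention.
P = [[1, 2, 4], [3], [5]], Q = [[1, 2, 3], [4], [5]]

Insert each entry of the permutation into P by Schensted row insertion, recording in Q the position of each new cell.

Insert 1: appended to row 1. P = [[1]].
Insert 3: appended to row 1. P = [[1, 3]].
Insert 5: appended to row 1. P = [[1, 3, 5]].
Insert 4: 4 bumps 5 from row 1; 5 starts row 2. P = [[1, 3, 4], [5]].
Insert 2: 2 bumps 3 from row 1; 3 bumps 5 from row 2; 5 starts row 3. P = [[1, 2, 4], [3], [5]].

So P = [[1, 2, 4], [3], [5]], Q = [[1, 2, 3], [4], [5]].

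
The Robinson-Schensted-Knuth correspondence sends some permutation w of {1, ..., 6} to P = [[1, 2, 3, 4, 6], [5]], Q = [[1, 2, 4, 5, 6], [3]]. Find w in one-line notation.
Reverse RSK: for i = n, n-1, ..., 1, locate i in Q, remove the corresponding corner cell from P, and reverse-bump its entry up through P; the value ejected from row 1 is w(i).

So w = 1 5 2 3 4 6.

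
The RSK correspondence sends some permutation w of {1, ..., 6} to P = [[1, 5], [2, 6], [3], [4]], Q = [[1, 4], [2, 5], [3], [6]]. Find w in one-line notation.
4 3 2 6 5 1

Reverse RSK: for i = n, n-1, ..., 1, locate i in Q, remove the corresponding corner cell from P, and reverse-bump its entry up through P; the value ejected from row 1 is w(i).

So w = 4 3 2 6 5 1.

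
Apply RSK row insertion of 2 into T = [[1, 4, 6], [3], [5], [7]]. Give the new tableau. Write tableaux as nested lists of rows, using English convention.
In row 1, 2 replaces 4 (the leftmost entry greater than 2); 4 is bumped to row 2. 4 is appended to row 2. The new tableau is [[1, 2, 6], [3, 4], [5], [7]].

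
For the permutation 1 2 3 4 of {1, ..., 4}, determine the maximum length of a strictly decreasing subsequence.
1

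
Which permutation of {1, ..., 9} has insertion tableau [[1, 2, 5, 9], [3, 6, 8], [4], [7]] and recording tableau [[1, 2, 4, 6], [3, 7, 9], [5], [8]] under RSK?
4 7 6 8 1 9 3 2 5

Reverse the RSK construction: for i from n down to 1, find the cell of Q containing i, remove the entry at that cell from P, and reverse-bump it up through P; the value ejected from row 1 is w(i).

Step i=9: Q has 9 at row 2, column 3; remove 8 from row 2 of P and reverse-bump: 8 enters row 1 and ejects 5. So w(9) = 5. P is now [[1, 2, 8, 9], [3, 6], [4], [7]].
Step i=8: Q has 8 at row 4, column 1; remove 7 from row 4 of P and reverse-bump: 7 enters row 3 and ejects 4; 4 enters row 2 and ejects 3; 3 enters row 1 and ejects 2. So w(8) = 2. P is now [[1, 3, 8, 9], [4, 6], [7]].
Step i=7: Q has 7 at row 2, column 2; remove 6 from row 2 of P and reverse-bump: 6 enters row 1 and ejects 3. So w(7) = 3. P is now [[1, 6, 8, 9], [4], [7]].
Step i=6: Q has 6 at row 1, column 4; remove that cell from P, ejecting 9. So w(6) = 9. P is now [[1, 6, 8], [4], [7]].
Step i=5: Q has 5 at row 3, column 1; remove 7 from row 3 of P and reverse-bump: 7 enters row 2 and ejects 4; 4 enters row 1 and ejects 1. So w(5) = 1. P is now [[4, 6, 8], [7]].
Step i=4: Q has 4 at row 1, column 3; remove that cell from P, ejecting 8. So w(4) = 8. P is now [[4, 6], [7]].
Step i=3: Q has 3 at row 2, column 1; remove 7 from row 2 of P and reverse-bump: 7 enters row 1 and ejects 6. So w(3) = 6. P is now [[4, 7]].
Step i=2: Q has 2 at row 1, column 2; remove that cell from P, ejecting 7. So w(2) = 7. P is now [[4]].
Step i=1: Q has 1 at row 1, column 1; remove that cell from P, ejecting 4. So w(1) = 4. P is now [].

So w = 4 7 6 8 1 9 3 2 5.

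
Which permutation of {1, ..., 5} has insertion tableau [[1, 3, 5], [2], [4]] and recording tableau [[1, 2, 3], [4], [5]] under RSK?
2 4 5 3 1

Reverse the RSK construction: for i from n down to 1, find the cell of Q containing i, remove the entry at that cell from P, and reverse-bump it up through P; the value ejected from row 1 is w(i).

Step i=5: Q has 5 at row 3, column 1; remove 4 from row 3 of P and reverse-bump: 4 enters row 2 and ejects 2; 2 enters row 1 and ejects 1. So w(5) = 1. P is now [[2, 3, 5], [4]].
Step i=4: Q has 4 at row 2, column 1; remove 4 from row 2 of P and reverse-bump: 4 enters row 1 and ejects 3. So w(4) = 3. P is now [[2, 4, 5]].
Step i=3: Q has 3 at row 1, column 3; remove that cell from P, ejecting 5. So w(3) = 5. P is now [[2, 4]].
Step i=2: Q has 2 at row 1, column 2; remove that cell from P, ejecting 4. So w(2) = 4. P is now [[2]].
Step i=1: Q has 1 at row 1, column 1; remove that cell from P, ejecting 2. So w(1) = 2. P is now [].

So w = 2 4 5 3 1.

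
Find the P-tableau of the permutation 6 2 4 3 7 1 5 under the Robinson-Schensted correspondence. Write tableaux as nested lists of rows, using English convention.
P = [[1, 3, 5], [2, 7], [4], [6]]

Insert 6: appended to row 1. P = [[6]].
Insert 2: 2 bumps 6 from row 1; 6 starts row 2. P = [[2], [6]].
Insert 4: appended to row 1. P = [[2, 4], [6]].
Insert 3: 3 bumps 4 from row 1; 4 bumps 6 from row 2; 6 starts row 3. P = [[2, 3], [4], [6]].
Insert 7: appended to row 1. P = [[2, 3, 7], [4], [6]].
Insert 1: 1 bumps 2 from row 1; 2 bumps 4 from row 2; 4 bumps 6 from row 3; 6 starts row 4. P = [[1, 3, 7], [2], [4], [6]].
Insert 5: 5 bumps 7 from row 1; 7 appends to row 2. P = [[1, 3, 5], [2, 7], [4], [6]].

So P = [[1, 3, 5], [2, 7], [4], [6]].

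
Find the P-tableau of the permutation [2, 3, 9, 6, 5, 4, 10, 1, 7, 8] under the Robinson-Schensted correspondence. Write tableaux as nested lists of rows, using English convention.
Insert 2: appended to row 1. P = [[2]].
Insert 3: appended to row 1. P = [[2, 3]].
Insert 9: appended to row 1. P = [[2, 3, 9]].
Insert 6: 6 bumps 9 from row 1; 9 starts row 2. P = [[2, 3, 6], [9]].
Insert 5: 5 bumps 6 from row 1; 6 bumps 9 from row 2; 9 starts row 3. P = [[2, 3, 5], [6], [9]].
Insert 4: 4 bumps 5 from row 1; 5 bumps 6 from row 2; 6 bumps 9 from row 3; 9 starts row 4. P = [[2, 3, 4], [5], [6], [9]].
Insert 10: appended to row 1. P = [[2, 3, 4, 10], [5], [6], [9]].
Insert 1: 1 bumps 2 from row 1; 2 bumps 5 from row 2; 5 bumps 6 from row 3; 6 bumps 9 from row 4; 9 starts row 5. P = [[1, 3, 4, 10], [2], [5], [6], [9]].
Insert 7: 7 bumps 10 from row 1; 10 appends to row 2. P = [[1, 3, 4, 7], [2, 10], [5], [6], [9]].
Insert 8: appended to row 1. P = [[1, 3, 4, 7, 8], [2, 10], [5], [6], [9]].

So P = [[1, 3, 4, 7, 8], [2, 10], [5], [6], [9]].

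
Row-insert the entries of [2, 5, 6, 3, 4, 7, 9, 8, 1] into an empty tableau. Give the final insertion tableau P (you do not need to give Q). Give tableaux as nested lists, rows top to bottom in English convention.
Insert 2: appended to row 1. P = [[2]].
Insert 5: appended to row 1. P = [[2, 5]].
Insert 6: appended to row 1. P = [[2, 5, 6]].
Insert 3: 3 bumps 5 from row 1; 5 starts row 2. P = [[2, 3, 6], [5]].
Insert 4: 4 bumps 6 from row 1; 6 appends to row 2. P = [[2, 3, 4], [5, 6]].
Insert 7: appended to row 1. P = [[2, 3, 4, 7], [5, 6]].
Insert 9: appended to row 1. P = [[2, 3, 4, 7, 9], [5, 6]].
Insert 8: 8 bumps 9 from row 1; 9 appends to row 2. P = [[2, 3, 4, 7, 8], [5, 6, 9]].
Insert 1: 1 bumps 2 from row 1; 2 bumps 5 from row 2; 5 starts row 3. P = [[1, 3, 4, 7, 8], [2, 6, 9], [5]].

So P = [[1, 3, 4, 7, 8], [2, 6, 9], [5]].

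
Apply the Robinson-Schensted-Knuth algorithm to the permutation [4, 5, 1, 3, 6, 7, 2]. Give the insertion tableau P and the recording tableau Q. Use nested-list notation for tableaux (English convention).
P = [[1, 2, 6, 7], [3, 5], [4]], Q = [[1, 2, 5, 6], [3, 4], [7]]

Insert each entry of the permutation into P by Schensted row insertion, recording in Q the position of each new cell.

Insert 4: appended to row 1. P = [[4]].
Insert 5: appended to row 1. P = [[4, 5]].
Insert 1: 1 bumps 4 from row 1; 4 starts row 2. P = [[1, 5], [4]].
Insert 3: 3 bumps 5 from row 1; 5 appends to row 2. P = [[1, 3], [4, 5]].
Insert 6: appended to row 1. P = [[1, 3, 6], [4, 5]].
Insert 7: appended to row 1. P = [[1, 3, 6, 7], [4, 5]].
Insert 2: 2 bumps 3 from row 1; 3 bumps 4 from row 2; 4 starts row 3. P = [[1, 2, 6, 7], [3, 5], [4]].

So P = [[1, 2, 6, 7], [3, 5], [4]], Q = [[1, 2, 5, 6], [3, 4], [7]].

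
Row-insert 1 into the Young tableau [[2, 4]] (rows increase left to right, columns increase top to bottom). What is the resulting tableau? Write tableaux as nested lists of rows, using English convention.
In row 1, 1 replaces 2 (the leftmost entry greater than 1); 2 is bumped to row 2. 2 starts a new row 2. The new tableau is [[1, 4], [2]].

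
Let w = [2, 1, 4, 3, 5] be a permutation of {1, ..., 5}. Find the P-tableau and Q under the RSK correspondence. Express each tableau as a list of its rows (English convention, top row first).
P = [[1, 3, 5], [2, 4]], Q = [[1, 3, 5], [2, 4]]

Insert each entry of the permutation into P by Schensted row insertion, recording in Q the position of each new cell.

After inserting 2: P = [[2]].
After inserting 1: P = [[1], [2]].
After inserting 4: P = [[1, 4], [2]].
After inserting 3: P = [[1, 3], [2, 4]].
After inserting 5: P = [[1, 3, 5], [2, 4]].

So P = [[1, 3, 5], [2, 4]], Q = [[1, 3, 5], [2, 4]].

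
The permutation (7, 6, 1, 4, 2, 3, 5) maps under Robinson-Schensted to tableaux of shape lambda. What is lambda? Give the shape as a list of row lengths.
[4, 1, 1, 1]

Row-insert each entry into an empty tableau.

After inserting 7: P = [[7]].
After inserting 6: P = [[6], [7]].
After inserting 1: P = [[1], [6], [7]].
After inserting 4: P = [[1, 4], [6], [7]].
After inserting 2: P = [[1, 2], [4], [6], [7]].
After inserting 3: P = [[1, 2, 3], [4], [6], [7]].
After inserting 5: P = [[1, 2, 3, 5], [4], [6], [7]].

The final insertion tableau P = [[1, 2, 3, 5], [4], [6], [7]] has shape [4, 1, 1, 1].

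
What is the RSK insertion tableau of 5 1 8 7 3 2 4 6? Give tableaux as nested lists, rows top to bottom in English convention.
Insert 5: appended to row 1. P = [[5]].
Insert 1: 1 bumps 5 from row 1; 5 starts row 2. P = [[1], [5]].
Insert 8: appended to row 1. P = [[1, 8], [5]].
Insert 7: 7 bumps 8 from row 1; 8 appends to row 2. P = [[1, 7], [5, 8]].
Insert 3: 3 bumps 7 from row 1; 7 bumps 8 from row 2; 8 starts row 3. P = [[1, 3], [5, 7], [8]].
Insert 2: 2 bumps 3 from row 1; 3 bumps 5 from row 2; 5 bumps 8 from row 3; 8 starts row 4. P = [[1, 2], [3, 7], [5], [8]].
Insert 4: appended to row 1. P = [[1, 2, 4], [3, 7], [5], [8]].
Insert 6: appended to row 1. P = [[1, 2, 4, 6], [3, 7], [5], [8]].

So P = [[1, 2, 4, 6], [3, 7], [5], [8]].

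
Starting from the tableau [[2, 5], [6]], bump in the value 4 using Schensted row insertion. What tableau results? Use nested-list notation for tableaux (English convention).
In row 1, 4 replaces 5 (the leftmost entry greater than 4); 5 is bumped to row 2. In row 2, 5 replaces 6 (the leftmost entry greater than 5); 6 is bumped to row 3. 6 starts a new row 3. The new tableau is [[2, 4], [5], [6]].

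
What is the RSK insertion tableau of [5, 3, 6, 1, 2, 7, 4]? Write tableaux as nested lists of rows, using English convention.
Insert 5: appended to row 1. P = [[5]].
Insert 3: 3 bumps 5 from row 1; 5 starts row 2. P = [[3], [5]].
Insert 6: appended to row 1. P = [[3, 6], [5]].
Insert 1: 1 bumps 3 from row 1; 3 bumps 5 from row 2; 5 starts row 3. P = [[1, 6], [3], [5]].
Insert 2: 2 bumps 6 from row 1; 6 appends to row 2. P = [[1, 2], [3, 6], [5]].
Insert 7: appended to row 1. P = [[1, 2, 7], [3, 6], [5]].
Insert 4: 4 bumps 7 from row 1; 7 appends to row 2. P = [[1, 2, 4], [3, 6, 7], [5]].

So P = [[1, 2, 4], [3, 6, 7], [5]].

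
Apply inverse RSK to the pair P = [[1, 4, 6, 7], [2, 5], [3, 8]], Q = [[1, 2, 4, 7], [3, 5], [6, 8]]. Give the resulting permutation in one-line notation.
Reverse the RSK construction: for i from n down to 1, find the cell of Q containing i, remove the entry at that cell from P, and reverse-bump it up through P; the value ejected from row 1 is w(i).

Step i=8: Q has 8 at row 3, column 2; remove 8 from row 3 of P and reverse-bump: 8 enters row 2 and ejects 5; 5 enters row 1 and ejects 4. So w(8) = 4. P is now [[1, 5, 6, 7], [2, 8], [3]].
Step i=7: Q has 7 at row 1, column 4; remove that cell from P, ejecting 7. So w(7) = 7. P is now [[1, 5, 6], [2, 8], [3]].
Step i=6: Q has 6 at row 3, column 1; remove 3 from row 3 of P and reverse-bump: 3 enters row 2 and ejects 2; 2 enters row 1 and ejects 1. So w(6) = 1. P is now [[2, 5, 6], [3, 8]].
Step i=5: Q has 5 at row 2, column 2; remove 8 from row 2 of P and reverse-bump: 8 enters row 1 and ejects 6. So w(5) = 6. P is now [[2, 5, 8], [3]].
Step i=4: Q has 4 at row 1, column 3; remove that cell from P, ejecting 8. So w(4) = 8. P is now [[2, 5], [3]].
Step i=3: Q has 3 at row 2, column 1; remove 3 from row 2 of P and reverse-bump: 3 enters row 1 and ejects 2. So w(3) = 2. P is now [[3, 5]].
Step i=2: Q has 2 at row 1, column 2; remove that cell from P, ejecting 5. So w(2) = 5. P is now [[3]].
Step i=1: Q has 1 at row 1, column 1; remove that cell from P, ejecting 3. So w(1) = 3. P is now [].

So w = 3 5 2 8 6 1 7 4.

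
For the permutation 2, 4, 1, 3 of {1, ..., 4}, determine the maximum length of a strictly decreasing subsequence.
2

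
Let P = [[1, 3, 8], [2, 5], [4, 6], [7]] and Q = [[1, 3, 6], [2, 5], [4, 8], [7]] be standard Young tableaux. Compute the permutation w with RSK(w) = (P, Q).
7 4 6 2 5 8 1 3

Reverse the RSK construction: for i from n down to 1, find the cell of Q containing i, remove the entry at that cell from P, and reverse-bump it up through P; the value ejected from row 1 is w(i).

Step i=8: Q has 8 at row 3, column 2; remove 6 from row 3 of P and reverse-bump: 6 enters row 2 and ejects 5; 5 enters row 1 and ejects 3. So w(8) = 3. P is now [[1, 5, 8], [2, 6], [4], [7]].
Step i=7: Q has 7 at row 4, column 1; remove 7 from row 4 of P and reverse-bump: 7 enters row 3 and ejects 4; 4 enters row 2 and ejects 2; 2 enters row 1 and ejects 1. So w(7) = 1. P is now [[2, 5, 8], [4, 6], [7]].
Step i=6: Q has 6 at row 1, column 3; remove that cell from P, ejecting 8. So w(6) = 8. P is now [[2, 5], [4, 6], [7]].
Step i=5: Q has 5 at row 2, column 2; remove 6 from row 2 of P and reverse-bump: 6 enters row 1 and ejects 5. So w(5) = 5. P is now [[2, 6], [4], [7]].
Step i=4: Q has 4 at row 3, column 1; remove 7 from row 3 of P and reverse-bump: 7 enters row 2 and ejects 4; 4 enters row 1 and ejects 2. So w(4) = 2. P is now [[4, 6], [7]].
Step i=3: Q has 3 at row 1, column 2; remove that cell from P, ejecting 6. So w(3) = 6. P is now [[4], [7]].
Step i=2: Q has 2 at row 2, column 1; remove 7 from row 2 of P and reverse-bump: 7 enters row 1 and ejects 4. So w(2) = 4. P is now [[7]].
Step i=1: Q has 1 at row 1, column 1; remove that cell from P, ejecting 7. So w(1) = 7. P is now [].

So w = 7 4 6 2 5 8 1 3.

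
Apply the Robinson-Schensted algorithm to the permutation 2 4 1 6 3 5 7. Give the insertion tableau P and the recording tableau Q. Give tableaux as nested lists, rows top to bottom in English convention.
P = [[1, 3, 5, 7], [2, 4, 6]], Q = [[1, 2, 4, 7], [3, 5, 6]]

Insert each entry of the permutation into P by Schensted row insertion, recording in Q the position of each new cell.

Insert 2: appended to row 1. P = [[2]].
Insert 4: appended to row 1. P = [[2, 4]].
Insert 1: 1 bumps 2 from row 1; 2 starts row 2. P = [[1, 4], [2]].
Insert 6: appended to row 1. P = [[1, 4, 6], [2]].
Insert 3: 3 bumps 4 from row 1; 4 appends to row 2. P = [[1, 3, 6], [2, 4]].
Insert 5: 5 bumps 6 from row 1; 6 appends to row 2. P = [[1, 3, 5], [2, 4, 6]].
Insert 7: appended to row 1. P = [[1, 3, 5, 7], [2, 4, 6]].

So P = [[1, 3, 5, 7], [2, 4, 6]], Q = [[1, 2, 4, 7], [3, 5, 6]].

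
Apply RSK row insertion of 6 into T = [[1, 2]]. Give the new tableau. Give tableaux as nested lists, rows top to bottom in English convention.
6 is larger than every entry of row 1, so it is appended to row 1. The new tableau is [[1, 2, 6]].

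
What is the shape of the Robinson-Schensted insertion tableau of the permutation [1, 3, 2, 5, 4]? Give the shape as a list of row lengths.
[3, 2]

Row-insert each entry into an empty tableau.

After inserting 1: P = [[1]].
After inserting 3: P = [[1, 3]].
After inserting 2: P = [[1, 2], [3]].
After inserting 5: P = [[1, 2, 5], [3]].
After inserting 4: P = [[1, 2, 4], [3, 5]].

The final insertion tableau P = [[1, 2, 4], [3, 5]] has shape [3, 2].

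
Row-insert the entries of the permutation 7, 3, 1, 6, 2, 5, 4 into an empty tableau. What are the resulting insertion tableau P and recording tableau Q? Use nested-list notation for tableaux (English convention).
P = [[1, 2, 4], [3, 5], [6], [7]], Q = [[1, 4, 6], [2, 5], [3], [7]]

Insert each entry of the permutation into P by Schensted row insertion, recording in Q the position of each new cell.

Insert 7: appended to row 1. P = [[7]].
Insert 3: 3 bumps 7 from row 1; 7 starts row 2. P = [[3], [7]].
Insert 1: 1 bumps 3 from row 1; 3 bumps 7 from row 2; 7 starts row 3. P = [[1], [3], [7]].
Insert 6: appended to row 1. P = [[1, 6], [3], [7]].
Insert 2: 2 bumps 6 from row 1; 6 appends to row 2. P = [[1, 2], [3, 6], [7]].
Insert 5: appended to row 1. P = [[1, 2, 5], [3, 6], [7]].
Insert 4: 4 bumps 5 from row 1; 5 bumps 6 from row 2; 6 bumps 7 from row 3; 7 starts row 4. P = [[1, 2, 4], [3, 5], [6], [7]].

So P = [[1, 2, 4], [3, 5], [6], [7]], Q = [[1, 4, 6], [2, 5], [3], [7]].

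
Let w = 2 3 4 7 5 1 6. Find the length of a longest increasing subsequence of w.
5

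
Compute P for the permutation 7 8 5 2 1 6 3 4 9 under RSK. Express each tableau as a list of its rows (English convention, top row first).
P = [[1, 3, 4, 9], [2, 6], [5, 8], [7]]

Insert 7: appended to row 1. P = [[7]].
Insert 8: appended to row 1. P = [[7, 8]].
Insert 5: 5 bumps 7 from row 1; 7 starts row 2. P = [[5, 8], [7]].
Insert 2: 2 bumps 5 from row 1; 5 bumps 7 from row 2; 7 starts row 3. P = [[2, 8], [5], [7]].
Insert 1: 1 bumps 2 from row 1; 2 bumps 5 from row 2; 5 bumps 7 from row 3; 7 starts row 4. P = [[1, 8], [2], [5], [7]].
Insert 6: 6 bumps 8 from row 1; 8 appends to row 2. P = [[1, 6], [2, 8], [5], [7]].
Insert 3: 3 bumps 6 from row 1; 6 bumps 8 from row 2; 8 appends to row 3. P = [[1, 3], [2, 6], [5, 8], [7]].
Insert 4: appended to row 1. P = [[1, 3, 4], [2, 6], [5, 8], [7]].
Insert 9: appended to row 1. P = [[1, 3, 4, 9], [2, 6], [5, 8], [7]].

So P = [[1, 3, 4, 9], [2, 6], [5, 8], [7]].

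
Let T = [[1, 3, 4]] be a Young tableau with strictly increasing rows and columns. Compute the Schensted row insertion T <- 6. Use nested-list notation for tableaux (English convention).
[[1, 3, 4, 6]]

6 is larger than every entry of row 1, so it is appended to row 1. The new tableau is [[1, 3, 4, 6]].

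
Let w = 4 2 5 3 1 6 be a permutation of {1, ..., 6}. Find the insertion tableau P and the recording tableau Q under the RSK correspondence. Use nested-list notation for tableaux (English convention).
P = [[1, 3, 6], [2, 5], [4]], Q = [[1, 3, 6], [2, 4], [5]]

Insert each entry of the permutation into P by Schensted row insertion, recording in Q the position of each new cell.

Insert 4: appended to row 1. P = [[4]], Q = [[1]].
Insert 2: 2 bumps 4 from row 1; 4 starts row 2. P = [[2], [4]], Q = [[1], [2]].
Insert 5: appended to row 1. P = [[2, 5], [4]], Q = [[1, 3], [2]].
Insert 3: 3 bumps 5 from row 1; 5 appends to row 2. P = [[2, 3], [4, 5]], Q = [[1, 3], [2, 4]].
Insert 1: 1 bumps 2 from row 1; 2 bumps 4 from row 2; 4 starts row 3. P = [[1, 3], [2, 5], [4]], Q = [[1, 3], [2, 4], [5]].
Insert 6: appended to row 1. P = [[1, 3, 6], [2, 5], [4]], Q = [[1, 3, 6], [2, 4], [5]].

So P = [[1, 3, 6], [2, 5], [4]], Q = [[1, 3, 6], [2, 4], [5]].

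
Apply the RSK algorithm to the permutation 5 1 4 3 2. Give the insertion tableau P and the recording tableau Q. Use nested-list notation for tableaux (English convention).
P = [[1, 2], [3], [4], [5]], Q = [[1, 3], [2], [4], [5]]

Insert each entry of the permutation into P by Schensted row insertion, recording in Q the position of each new cell.

Insert 5: appended to row 1. P = [[5]], Q = [[1]].
Insert 1: 1 bumps 5 from row 1; 5 starts row 2. P = [[1], [5]], Q = [[1], [2]].
Insert 4: appended to row 1. P = [[1, 4], [5]], Q = [[1, 3], [2]].
Insert 3: 3 bumps 4 from row 1; 4 bumps 5 from row 2; 5 starts row 3. P = [[1, 3], [4], [5]], Q = [[1, 3], [2], [4]].
Insert 2: 2 bumps 3 from row 1; 3 bumps 4 from row 2; 4 bumps 5 from row 3; 5 starts row 4. P = [[1, 2], [3], [4], [5]], Q = [[1, 3], [2], [4], [5]].

So P = [[1, 2], [3], [4], [5]], Q = [[1, 3], [2], [4], [5]].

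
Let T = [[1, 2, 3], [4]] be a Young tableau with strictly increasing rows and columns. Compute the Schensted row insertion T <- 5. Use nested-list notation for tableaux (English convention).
[[1, 2, 3, 5], [4]]

5 is larger than every entry of row 1, so it is appended to row 1. The new tableau is [[1, 2, 3, 5], [4]].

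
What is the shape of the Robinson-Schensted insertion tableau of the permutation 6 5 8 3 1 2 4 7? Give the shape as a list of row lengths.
[4, 2, 1, 1]

Row-insert each entry into an empty tableau.

After inserting 6: P = [[6]].
After inserting 5: P = [[5], [6]].
After inserting 8: P = [[5, 8], [6]].
After inserting 3: P = [[3, 8], [5], [6]].
After inserting 1: P = [[1, 8], [3], [5], [6]].
After inserting 2: P = [[1, 2], [3, 8], [5], [6]].
After inserting 4: P = [[1, 2, 4], [3, 8], [5], [6]].
After inserting 7: P = [[1, 2, 4, 7], [3, 8], [5], [6]].

The final insertion tableau P = [[1, 2, 4, 7], [3, 8], [5], [6]] has shape [4, 2, 1, 1].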